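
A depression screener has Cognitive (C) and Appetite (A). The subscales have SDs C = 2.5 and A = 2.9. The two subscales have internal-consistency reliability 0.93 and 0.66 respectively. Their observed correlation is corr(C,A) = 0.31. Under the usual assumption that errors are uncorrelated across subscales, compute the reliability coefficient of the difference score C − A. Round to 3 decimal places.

0.676

Var(C−A) = 2.5² + 2.9² − 2·2.5·2.9·0.31 = 14.66 − 4.495 = 10.165.
With uncorrelated errors the cross-covariances are all true-score covariance, so they carry over unchanged; only the diagonal terms shrink to ρᵢσᵢ².
True-score variance = [2.5²·0.93 + 2.9²·0.66] − 4.495 = 11.3631 − 4.495 = 6.8681.
Reliability = 6.8681 / 10.165 = 0.676.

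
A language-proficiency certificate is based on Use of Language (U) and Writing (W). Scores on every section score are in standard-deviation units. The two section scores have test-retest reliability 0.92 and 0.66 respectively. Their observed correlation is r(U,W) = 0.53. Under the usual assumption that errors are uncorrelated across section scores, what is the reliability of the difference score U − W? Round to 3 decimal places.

Var(U−W) = 1 + 1 − 2·0.53 = 2 − 1.06 = 0.94.
Under uncorrelated errors the observed covariances equal the true-score covariances, so only the own-variance terms attenuate.
True-score variance = [0.92 + 0.66] − 1.06 = 1.58 − 1.06 = 0.52.
Reliability = 0.52 / 0.94 = 0.553.

0.553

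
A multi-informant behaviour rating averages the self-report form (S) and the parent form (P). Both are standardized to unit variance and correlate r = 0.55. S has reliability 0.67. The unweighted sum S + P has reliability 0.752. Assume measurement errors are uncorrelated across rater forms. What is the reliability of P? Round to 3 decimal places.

0.561

Var(S+P) = 2 + 2·0.55 = 3.100.
True-score variance = ρ_S + ρ_P + 2·0.55, so 0.752 = (0.67 + ρ_P + 1.10) / 3.100.
ρ_P = 0.752·3.100 − 0.67 − 1.10 = 0.561.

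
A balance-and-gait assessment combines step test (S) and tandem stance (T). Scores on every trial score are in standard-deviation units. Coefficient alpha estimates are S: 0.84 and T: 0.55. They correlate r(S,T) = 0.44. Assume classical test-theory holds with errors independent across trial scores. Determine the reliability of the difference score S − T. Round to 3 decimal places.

Var(S−T) = 1 + 1 − 2·0.44 = 2 − 0.88 = 1.12.
With uncorrelated errors the cross-covariances are all true-score covariance, so they carry over unchanged; only the diagonal terms shrink to ρᵢσᵢ².
True-score variance = [0.84 + 0.55] − 0.88 = 1.39 − 0.88 = 0.51.
Reliability = 0.51 / 1.12 = 0.455.

0.455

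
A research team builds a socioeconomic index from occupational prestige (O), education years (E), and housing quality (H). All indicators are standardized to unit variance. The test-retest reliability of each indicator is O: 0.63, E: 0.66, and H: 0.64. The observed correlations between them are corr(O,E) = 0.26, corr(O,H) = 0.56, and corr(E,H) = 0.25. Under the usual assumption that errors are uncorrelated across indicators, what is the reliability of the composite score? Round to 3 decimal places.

Var(O+E+H) = 3 + 2·[0.26 + 0.56 + 0.25] = 3 + 2.14 = 5.14.
Because errors are independent across components, Cov(Tᵢ,Tⱼ) = Cov(Xᵢ,Xⱼ); the off-diagonal part of the true-score variance is the same as above.
True-score variance = [0.63 + 0.66 + 0.64] + 2.14 = 1.93 + 2.14 = 4.07.
Reliability = 4.07 / 5.14 = 0.792.

0.792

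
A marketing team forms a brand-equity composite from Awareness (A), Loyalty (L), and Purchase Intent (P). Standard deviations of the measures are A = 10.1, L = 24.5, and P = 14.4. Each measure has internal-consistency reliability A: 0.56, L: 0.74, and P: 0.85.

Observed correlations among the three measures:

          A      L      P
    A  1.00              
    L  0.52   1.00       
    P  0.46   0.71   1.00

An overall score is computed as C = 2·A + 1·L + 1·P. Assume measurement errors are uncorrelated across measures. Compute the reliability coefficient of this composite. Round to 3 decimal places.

Var(C) = 2²·10.1² + 24.5² + 14.4² + 2·[2·10.1·24.5·0.52 + 2·10.1·14.4·0.46 + 24.5·14.4·0.71] = 1215.65 + 1283.28 = 2498.93.
With uncorrelated errors the cross-covariances are all true-score covariance, so they carry over unchanged; only the diagonal terms shrink to ρᵢσᵢ².
True-score variance = [2²·10.1²·0.56 + 24.5²·0.74 + 14.4²·0.85] + 1283.28 = 848.943 + 1283.28 = 2132.22.
Reliability = 2132.22 / 2498.93 = 0.853.

0.853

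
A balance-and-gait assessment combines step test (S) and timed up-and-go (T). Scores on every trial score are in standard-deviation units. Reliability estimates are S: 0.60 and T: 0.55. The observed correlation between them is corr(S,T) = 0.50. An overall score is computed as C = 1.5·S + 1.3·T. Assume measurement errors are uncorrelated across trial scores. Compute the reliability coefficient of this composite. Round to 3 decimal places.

Var(C) = 1.5² + 1.3² + 2·[1.95·0.50] = 3.94 + 1.95 = 5.89.
Because errors are independent across components, Cov(Tᵢ,Tⱼ) = Cov(Xᵢ,Xⱼ); the off-diagonal part of the true-score variance is the same as above.
True-score variance = [1.5²·0.60 + 1.3²·0.55] + 1.95 = 2.2795 + 1.95 = 4.2295.
Reliability = 4.2295 / 5.89 = 0.718.

0.718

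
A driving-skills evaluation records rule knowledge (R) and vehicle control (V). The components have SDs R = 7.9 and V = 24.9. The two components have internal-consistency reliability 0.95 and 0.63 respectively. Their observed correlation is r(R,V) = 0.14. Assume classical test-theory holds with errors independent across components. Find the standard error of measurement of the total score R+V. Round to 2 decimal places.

Var(total) = 682.42 + 55.0788 = 737.499.
True-score variance = 449.896 + 55.0788 = 504.975, so reliability = 0.6847.
Error variance = 737.499 − 504.975 = 232.524; SEM = √232.524 = 15.25.

15.25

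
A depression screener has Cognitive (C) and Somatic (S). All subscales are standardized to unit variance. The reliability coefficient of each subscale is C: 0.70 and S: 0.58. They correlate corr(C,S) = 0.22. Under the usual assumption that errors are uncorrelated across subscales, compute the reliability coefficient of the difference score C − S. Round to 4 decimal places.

0.5385

Var(C−S) = 1 + 1 − 2·0.22 = 2 − 0.44 = 1.56.
Under uncorrelated errors the observed covariances equal the true-score covariances, so only the own-variance terms attenuate.
True-score variance = [0.70 + 0.58] − 0.44 = 1.28 − 0.44 = 0.84.
Reliability = 0.84 / 1.56 = 0.5385.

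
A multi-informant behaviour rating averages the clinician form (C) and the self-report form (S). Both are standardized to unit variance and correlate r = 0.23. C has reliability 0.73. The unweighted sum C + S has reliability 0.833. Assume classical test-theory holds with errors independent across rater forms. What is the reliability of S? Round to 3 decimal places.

Var(C+S) = 2 + 2·0.23 = 2.460.
True-score variance = ρ_C + ρ_S + 2·0.23, so 0.833 = (0.73 + ρ_S + 0.46) / 2.460.
ρ_S = 0.833·2.460 − 0.73 − 0.46 = 0.859.

0.859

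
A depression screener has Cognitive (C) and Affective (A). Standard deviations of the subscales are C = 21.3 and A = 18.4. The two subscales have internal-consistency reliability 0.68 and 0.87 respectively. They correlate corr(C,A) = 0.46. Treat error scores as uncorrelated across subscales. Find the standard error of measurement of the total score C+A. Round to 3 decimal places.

13.755

Var(total) = 792.25 + 360.566 = 1152.82.
True-score variance = 603.056 + 360.566 = 963.623, so reliability = 0.8359.
Error variance = 1152.82 − 963.623 = 189.194; SEM = √189.194 = 13.755.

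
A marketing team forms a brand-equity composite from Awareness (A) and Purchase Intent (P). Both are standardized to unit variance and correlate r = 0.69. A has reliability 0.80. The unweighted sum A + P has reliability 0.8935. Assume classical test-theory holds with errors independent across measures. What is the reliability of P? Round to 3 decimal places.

0.840

Var(A+P) = 2 + 2·0.69 = 3.380.
True-score variance = ρ_A + ρ_P + 2·0.69, so 0.8935 = (0.80 + ρ_P + 1.38) / 3.380.
ρ_P = 0.8935·3.380 − 0.80 − 1.38 = 0.840.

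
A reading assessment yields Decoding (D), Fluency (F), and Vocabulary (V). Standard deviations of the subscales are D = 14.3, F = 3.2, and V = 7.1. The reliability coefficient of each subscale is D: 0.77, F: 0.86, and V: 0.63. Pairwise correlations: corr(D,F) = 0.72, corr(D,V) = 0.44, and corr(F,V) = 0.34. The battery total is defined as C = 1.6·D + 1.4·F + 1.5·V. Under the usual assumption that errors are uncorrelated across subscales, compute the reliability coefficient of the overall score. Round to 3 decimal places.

0.843

Var(C) = 1.6²·14.3² + 1.4²·3.2² + 1.5²·7.1² + 2·[2.24·14.3·3.2·0.72 + 2.4·14.3·7.1·0.44 + 2.1·3.2·7.1·0.34] = 656.987 + 394.479 = 1051.47.
Under uncorrelated errors the observed covariances equal the true-score covariances, so only the own-variance terms attenuate.
True-score variance = [1.6²·14.3²·0.77 + 1.4²·3.2²·0.86 + 1.5²·7.1²·0.63] + 394.479 = 491.807 + 394.479 = 886.286.
Reliability = 886.286 / 1051.47 = 0.843.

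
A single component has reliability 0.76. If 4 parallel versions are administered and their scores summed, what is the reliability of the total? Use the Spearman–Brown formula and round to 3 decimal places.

0.927

ρ_k = kρ / (1 + (k−1)ρ) = 4·0.76 / (1 + 3·0.76) = 3.040 / 3.280 = 0.927.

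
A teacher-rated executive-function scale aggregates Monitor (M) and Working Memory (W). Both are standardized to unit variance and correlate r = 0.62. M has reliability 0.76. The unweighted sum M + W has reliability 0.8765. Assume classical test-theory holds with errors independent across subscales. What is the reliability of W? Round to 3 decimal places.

0.840

Var(M+W) = 2 + 2·0.62 = 3.240.
True-score variance = ρ_M + ρ_W + 2·0.62, so 0.8765 = (0.76 + ρ_W + 1.24) / 3.240.
ρ_W = 0.8765·3.240 − 0.76 − 1.24 = 0.840.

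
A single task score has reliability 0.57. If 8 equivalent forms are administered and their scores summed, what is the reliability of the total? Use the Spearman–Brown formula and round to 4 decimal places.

ρ_k = kρ / (1 + (k−1)ρ) = 8·0.57 / (1 + 7·0.57) = 4.560 / 4.990 = 0.9138.

0.9138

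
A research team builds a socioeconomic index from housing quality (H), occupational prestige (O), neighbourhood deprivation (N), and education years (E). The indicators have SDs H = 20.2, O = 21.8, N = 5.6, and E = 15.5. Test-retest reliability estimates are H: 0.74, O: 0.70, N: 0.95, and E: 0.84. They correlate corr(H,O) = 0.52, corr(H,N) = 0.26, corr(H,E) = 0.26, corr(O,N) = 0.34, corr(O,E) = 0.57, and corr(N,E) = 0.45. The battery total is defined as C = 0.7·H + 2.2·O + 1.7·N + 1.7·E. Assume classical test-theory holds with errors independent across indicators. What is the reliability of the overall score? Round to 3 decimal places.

0.862

Var(C) = 0.7²·20.2² + 2.2²·21.8² + 1.7²·5.6² + 1.7²·15.5² + 2·[1.54·20.2·21.8·0.52 + 1.19·20.2·5.6·0.26 + 1.19·20.2·15.5·0.26 + 3.74·21.8·5.6·0.34 + 3.74·21.8·15.5·0.57 + 2.89·5.6·15.5·0.45] = 3285.05 + 2945.94 = 6230.99.
With uncorrelated errors the cross-covariances are all true-score covariance, so they carry over unchanged; only the diagonal terms shrink to ρᵢσᵢ².
True-score variance = [0.7²·20.2²·0.74 + 2.2²·21.8²·0.70 + 1.7²·5.6²·0.95 + 1.7²·15.5²·0.84] + 2945.94 = 2427.4 + 2945.94 = 5373.33.
Reliability = 5373.33 / 6230.99 = 0.862.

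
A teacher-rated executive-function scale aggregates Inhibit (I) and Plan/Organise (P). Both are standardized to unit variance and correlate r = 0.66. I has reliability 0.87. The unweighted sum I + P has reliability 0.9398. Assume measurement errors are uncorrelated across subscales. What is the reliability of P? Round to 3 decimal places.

0.930

Var(I+P) = 2 + 2·0.66 = 3.320.
True-score variance = ρ_I + ρ_P + 2·0.66, so 0.9398 = (0.87 + ρ_P + 1.32) / 3.320.
ρ_P = 0.9398·3.320 − 0.87 − 1.32 = 0.930.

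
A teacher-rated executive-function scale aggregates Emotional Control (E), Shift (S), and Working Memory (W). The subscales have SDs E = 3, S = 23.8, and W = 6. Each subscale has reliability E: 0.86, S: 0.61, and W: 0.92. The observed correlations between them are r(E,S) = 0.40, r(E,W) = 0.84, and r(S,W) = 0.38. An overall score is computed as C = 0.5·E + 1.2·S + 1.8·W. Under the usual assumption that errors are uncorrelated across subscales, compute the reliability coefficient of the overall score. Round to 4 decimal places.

0.7336

Var(C) = 0.5²·3² + 1.2²·23.8² + 1.8²·6² + 2·[0.6·3·23.8·0.40 + 0.9·3·6·0.84 + 2.16·23.8·6·0.38] = 934.564 + 295.908 = 1230.47.
Because errors are independent across components, Cov(Tᵢ,Tⱼ) = Cov(Xᵢ,Xⱼ); the off-diagonal part of the true-score variance is the same as above.
True-score variance = [0.5²·3²·0.86 + 1.2²·23.8²·0.61 + 1.8²·6²·0.92] + 295.908 = 606.805 + 295.908 = 902.713.
Reliability = 902.713 / 1230.47 = 0.7336.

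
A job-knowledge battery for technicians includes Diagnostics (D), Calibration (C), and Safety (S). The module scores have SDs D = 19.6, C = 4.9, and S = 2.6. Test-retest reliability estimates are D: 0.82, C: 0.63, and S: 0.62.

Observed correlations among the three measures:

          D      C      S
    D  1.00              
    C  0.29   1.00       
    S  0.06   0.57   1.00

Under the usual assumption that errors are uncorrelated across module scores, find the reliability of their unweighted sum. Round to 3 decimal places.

0.836

Var(D+C+S) = 19.6² + 4.9² + 2.6² + 2·[19.6·4.9·0.29 + 19.6·2.6·0.06 + 4.9·2.6·0.57] = 414.93 + 76.342 = 491.272.
With uncorrelated errors the cross-covariances are all true-score covariance, so they carry over unchanged; only the diagonal terms shrink to ρᵢσᵢ².
True-score variance = [19.6²·0.82 + 4.9²·0.63 + 2.6²·0.62] + 76.342 = 334.329 + 76.342 = 410.671.
Reliability = 410.671 / 491.272 = 0.836.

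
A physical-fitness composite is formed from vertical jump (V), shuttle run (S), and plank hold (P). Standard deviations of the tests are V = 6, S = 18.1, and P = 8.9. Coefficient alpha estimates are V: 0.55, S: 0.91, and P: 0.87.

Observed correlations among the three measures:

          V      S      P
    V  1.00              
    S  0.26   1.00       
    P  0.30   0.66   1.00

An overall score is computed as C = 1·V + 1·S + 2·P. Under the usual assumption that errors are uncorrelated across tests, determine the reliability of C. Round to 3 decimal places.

Var(C) = 6² + 18.1² + 2²·8.9² + 2·[6·18.1·0.26 + 2·6·8.9·0.30 + 2·18.1·8.9·0.66] = 680.45 + 545.83 = 1226.28.
Because errors are independent across components, Cov(Tᵢ,Tⱼ) = Cov(Xᵢ,Xⱼ); the off-diagonal part of the true-score variance is the same as above.
True-score variance = [6²·0.55 + 18.1²·0.91 + 2²·8.9²·0.87] + 545.83 = 593.576 + 545.83 = 1139.41.
Reliability = 1139.41 / 1226.28 = 0.929.

0.929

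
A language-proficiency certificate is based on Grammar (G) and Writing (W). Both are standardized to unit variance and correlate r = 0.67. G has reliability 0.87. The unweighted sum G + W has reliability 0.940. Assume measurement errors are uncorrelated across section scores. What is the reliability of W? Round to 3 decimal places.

Var(G+W) = 2 + 2·0.67 = 3.340.
True-score variance = ρ_G + ρ_W + 2·0.67, so 0.940 = (0.87 + ρ_W + 1.34) / 3.340.
ρ_W = 0.940·3.340 − 0.87 − 1.34 = 0.930.

0.930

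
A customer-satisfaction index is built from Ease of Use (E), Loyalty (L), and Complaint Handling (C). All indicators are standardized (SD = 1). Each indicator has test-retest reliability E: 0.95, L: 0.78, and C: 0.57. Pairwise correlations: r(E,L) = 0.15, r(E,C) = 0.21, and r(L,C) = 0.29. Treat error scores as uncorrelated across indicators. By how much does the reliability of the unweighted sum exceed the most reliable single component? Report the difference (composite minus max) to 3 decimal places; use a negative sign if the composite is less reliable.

Var(sum) = 3 + 1.3 = 4.3; true-score variance = 2.3 + 1.3 = 3.6; composite reliability = 0.8372.
Max component reliability = 0.9500.
Difference = 0.8372 − 0.9500 = -0.113.

-0.113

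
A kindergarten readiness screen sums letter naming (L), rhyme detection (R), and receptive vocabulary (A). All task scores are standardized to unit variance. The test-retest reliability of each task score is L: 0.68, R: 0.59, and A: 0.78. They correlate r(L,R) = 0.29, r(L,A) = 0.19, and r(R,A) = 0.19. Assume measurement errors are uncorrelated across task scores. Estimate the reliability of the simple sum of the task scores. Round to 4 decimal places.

0.7811

Var(L+R+A) = 3 + 2·[0.29 + 0.19 + 0.19] = 3 + 1.34 = 4.34.
With uncorrelated errors the cross-covariances are all true-score covariance, so they carry over unchanged; only the diagonal terms shrink to ρᵢσᵢ².
True-score variance = [0.68 + 0.59 + 0.78] + 1.34 = 2.05 + 1.34 = 3.39.
Reliability = 3.39 / 4.34 = 0.7811.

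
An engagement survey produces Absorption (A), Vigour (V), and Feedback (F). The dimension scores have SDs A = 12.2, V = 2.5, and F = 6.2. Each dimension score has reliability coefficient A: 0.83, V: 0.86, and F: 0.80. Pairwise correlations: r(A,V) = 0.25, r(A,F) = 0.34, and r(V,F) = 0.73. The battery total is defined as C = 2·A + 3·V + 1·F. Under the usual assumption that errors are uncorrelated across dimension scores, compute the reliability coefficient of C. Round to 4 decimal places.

0.8774

Var(C) = 2²·12.2² + 3²·2.5² + 6.2² + 2·[6·12.2·2.5·0.25 + 2·12.2·6.2·0.34 + 3·2.5·6.2·0.73] = 690.05 + 262.26 = 952.31.
Because errors are independent across components, Cov(Tᵢ,Tⱼ) = Cov(Xᵢ,Xⱼ); the off-diagonal part of the true-score variance is the same as above.
True-score variance = [2²·12.2²·0.83 + 3²·2.5²·0.86 + 6.2²·0.80] + 262.26 = 573.276 + 262.26 = 835.536.
Reliability = 835.536 / 952.31 = 0.8774.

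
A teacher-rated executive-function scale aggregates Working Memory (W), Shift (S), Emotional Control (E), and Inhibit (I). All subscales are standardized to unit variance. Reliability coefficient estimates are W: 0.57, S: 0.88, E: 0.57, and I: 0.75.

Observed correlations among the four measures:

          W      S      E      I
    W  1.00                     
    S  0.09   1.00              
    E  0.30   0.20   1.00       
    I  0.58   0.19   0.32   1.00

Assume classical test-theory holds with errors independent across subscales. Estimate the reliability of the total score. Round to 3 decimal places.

0.833

Var(W+S+E+I) = 4 + 2·[0.09 + 0.30 + 0.58 + 0.20 + 0.19 + 0.32] = 4 + 3.36 = 7.36.
Under uncorrelated errors the observed covariances equal the true-score covariances, so only the own-variance terms attenuate.
True-score variance = [0.57 + 0.88 + 0.57 + 0.75] + 3.36 = 2.77 + 3.36 = 6.13.
Reliability = 6.13 / 7.36 = 0.833.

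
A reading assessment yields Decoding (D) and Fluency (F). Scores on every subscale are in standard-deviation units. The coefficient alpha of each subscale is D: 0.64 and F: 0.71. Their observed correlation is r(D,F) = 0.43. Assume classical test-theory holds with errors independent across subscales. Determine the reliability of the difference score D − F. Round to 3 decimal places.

0.430

Var(D−F) = 1 + 1 − 2·0.43 = 2 − 0.86 = 1.14.
With uncorrelated errors the cross-covariances are all true-score covariance, so they carry over unchanged; only the diagonal terms shrink to ρᵢσᵢ².
True-score variance = [0.64 + 0.71] − 0.86 = 1.35 − 0.86 = 0.49.
Reliability = 0.49 / 1.14 = 0.430.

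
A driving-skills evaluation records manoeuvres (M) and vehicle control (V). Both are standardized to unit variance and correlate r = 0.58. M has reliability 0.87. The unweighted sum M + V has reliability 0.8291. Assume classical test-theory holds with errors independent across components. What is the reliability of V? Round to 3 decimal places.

Var(M+V) = 2 + 2·0.58 = 3.160.
True-score variance = ρ_M + ρ_V + 2·0.58, so 0.8291 = (0.87 + ρ_V + 1.16) / 3.160.
ρ_V = 0.8291·3.160 − 0.87 − 1.16 = 0.590.

0.590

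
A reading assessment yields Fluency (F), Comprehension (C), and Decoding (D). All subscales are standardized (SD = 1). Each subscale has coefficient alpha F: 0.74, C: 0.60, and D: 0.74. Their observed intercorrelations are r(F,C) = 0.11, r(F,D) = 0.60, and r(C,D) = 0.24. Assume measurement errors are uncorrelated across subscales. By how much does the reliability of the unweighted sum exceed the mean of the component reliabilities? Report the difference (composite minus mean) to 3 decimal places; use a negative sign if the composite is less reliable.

0.119

Var(sum) = 3 + 1.9 = 4.9; true-score variance = 2.08 + 1.9 = 3.98; composite reliability = 0.8122.
Mean component reliability = 0.6933.
Difference = 0.8122 − 0.6933 = 0.119.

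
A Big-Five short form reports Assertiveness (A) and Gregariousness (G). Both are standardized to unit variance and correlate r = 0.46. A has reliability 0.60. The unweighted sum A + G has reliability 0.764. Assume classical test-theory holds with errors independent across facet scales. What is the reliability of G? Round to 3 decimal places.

Var(A+G) = 2 + 2·0.46 = 2.920.
True-score variance = ρ_A + ρ_G + 2·0.46, so 0.764 = (0.60 + ρ_G + 0.92) / 2.920.
ρ_G = 0.764·2.920 − 0.60 − 0.92 = 0.711.

0.711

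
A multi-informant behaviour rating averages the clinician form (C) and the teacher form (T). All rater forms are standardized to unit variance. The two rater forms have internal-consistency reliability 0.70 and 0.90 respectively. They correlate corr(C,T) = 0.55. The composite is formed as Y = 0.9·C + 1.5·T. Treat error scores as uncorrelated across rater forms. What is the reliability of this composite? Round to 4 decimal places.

0.8970

Var(Y) = 0.9² + 1.5² + 2·[1.35·0.55] = 3.06 + 1.485 = 4.545.
Because errors are independent across components, Cov(Tᵢ,Tⱼ) = Cov(Xᵢ,Xⱼ); the off-diagonal part of the true-score variance is the same as above.
True-score variance = [0.9²·0.70 + 1.5²·0.90] + 1.485 = 2.592 + 1.485 = 4.077.
Reliability = 4.077 / 4.545 = 0.8970.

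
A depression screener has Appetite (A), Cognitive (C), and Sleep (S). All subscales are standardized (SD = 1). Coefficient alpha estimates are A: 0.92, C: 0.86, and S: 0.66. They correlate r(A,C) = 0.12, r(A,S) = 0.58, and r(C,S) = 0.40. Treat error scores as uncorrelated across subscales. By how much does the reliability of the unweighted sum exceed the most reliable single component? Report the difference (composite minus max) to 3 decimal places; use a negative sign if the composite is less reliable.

-0.028

Var(sum) = 3 + 2.2 = 5.2; true-score variance = 2.44 + 2.2 = 4.64; composite reliability = 0.8923.
Max component reliability = 0.9200.
Difference = 0.8923 − 0.9200 = -0.028.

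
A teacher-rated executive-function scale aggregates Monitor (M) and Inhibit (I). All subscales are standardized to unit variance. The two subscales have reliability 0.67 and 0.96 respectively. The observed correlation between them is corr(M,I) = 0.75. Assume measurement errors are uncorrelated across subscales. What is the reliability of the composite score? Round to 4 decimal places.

0.8943

Var(M+I) = 2 + 2·[0.75] = 2 + 1.5 = 3.5.
With uncorrelated errors the cross-covariances are all true-score covariance, so they carry over unchanged; only the diagonal terms shrink to ρᵢσᵢ².
True-score variance = [0.67 + 0.96] + 1.5 = 1.63 + 1.5 = 3.13.
Reliability = 3.13 / 3.5 = 0.8943.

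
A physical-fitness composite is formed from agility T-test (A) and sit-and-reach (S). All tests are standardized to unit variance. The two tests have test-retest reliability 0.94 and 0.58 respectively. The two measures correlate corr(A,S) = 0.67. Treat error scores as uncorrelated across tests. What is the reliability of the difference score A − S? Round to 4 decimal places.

0.2727

Var(A−S) = 1 + 1 − 2·0.67 = 2 − 1.34 = 0.66.
With uncorrelated errors the cross-covariances are all true-score covariance, so they carry over unchanged; only the diagonal terms shrink to ρᵢσᵢ².
True-score variance = [0.94 + 0.58] − 1.34 = 1.52 − 1.34 = 0.18.
Reliability = 0.18 / 0.66 = 0.2727.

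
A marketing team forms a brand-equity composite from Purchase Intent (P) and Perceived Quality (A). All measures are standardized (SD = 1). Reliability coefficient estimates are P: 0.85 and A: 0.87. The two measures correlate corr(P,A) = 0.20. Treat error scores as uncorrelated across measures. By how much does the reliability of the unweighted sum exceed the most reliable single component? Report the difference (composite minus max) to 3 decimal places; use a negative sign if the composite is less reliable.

Var(sum) = 2 + 0.4 = 2.4; true-score variance = 1.72 + 0.4 = 2.12; composite reliability = 0.8833.
Max component reliability = 0.8700.
Difference = 0.8833 − 0.8700 = 0.013.

0.013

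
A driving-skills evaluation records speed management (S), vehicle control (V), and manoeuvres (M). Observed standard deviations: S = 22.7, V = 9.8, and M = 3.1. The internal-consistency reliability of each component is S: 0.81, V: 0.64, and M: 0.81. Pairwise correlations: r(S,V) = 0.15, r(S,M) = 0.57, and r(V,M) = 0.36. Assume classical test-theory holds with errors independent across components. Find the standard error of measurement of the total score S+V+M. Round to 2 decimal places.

Var(total) = 620.94 + 168.833 = 789.773.
True-score variance = 486.635 + 168.833 = 655.468, so reliability = 0.8299.
Error variance = 789.773 − 655.468 = 134.305; SEM = √134.305 = 11.59.

11.59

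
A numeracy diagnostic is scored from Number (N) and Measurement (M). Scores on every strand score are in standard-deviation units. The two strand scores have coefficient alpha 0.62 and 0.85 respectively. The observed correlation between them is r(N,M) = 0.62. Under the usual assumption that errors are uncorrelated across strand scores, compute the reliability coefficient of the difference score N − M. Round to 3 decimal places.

Var(N−M) = 1 + 1 − 2·0.62 = 2 − 1.24 = 0.76.
With uncorrelated errors the cross-covariances are all true-score covariance, so they carry over unchanged; only the diagonal terms shrink to ρᵢσᵢ².
True-score variance = [0.62 + 0.85] − 1.24 = 1.47 − 1.24 = 0.23.
Reliability = 0.23 / 0.76 = 0.303.

0.303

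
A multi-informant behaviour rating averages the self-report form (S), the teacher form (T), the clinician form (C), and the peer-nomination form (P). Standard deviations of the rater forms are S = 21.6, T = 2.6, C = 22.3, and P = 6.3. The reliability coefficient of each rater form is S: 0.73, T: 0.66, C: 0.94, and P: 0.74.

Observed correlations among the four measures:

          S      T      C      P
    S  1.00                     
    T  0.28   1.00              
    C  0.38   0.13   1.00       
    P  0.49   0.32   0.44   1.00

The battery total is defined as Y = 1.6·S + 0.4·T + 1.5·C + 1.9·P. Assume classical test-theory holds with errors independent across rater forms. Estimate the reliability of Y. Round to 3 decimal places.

Var(Y) = 1.6²·21.6² + 0.4²·2.6² + 1.5²·22.3² + 1.9²·6.3² + 2·[0.64·21.6·2.6·0.28 + 2.4·21.6·22.3·0.38 + 3.04·21.6·6.3·0.49 + 0.6·2.6·22.3·0.13 + 0.76·2.6·6.3·0.32 + 2.85·22.3·6.3·0.44] = 2457.66 + 1673.48 = 4131.14.
Because errors are independent across components, Cov(Tᵢ,Tⱼ) = Cov(Xᵢ,Xⱼ); the off-diagonal part of the true-score variance is the same as above.
True-score variance = [1.6²·21.6²·0.73 + 0.4²·2.6²·0.66 + 1.5²·22.3²·0.94 + 1.9²·6.3²·0.74] + 1673.48 = 2030.42 + 1673.48 = 3703.9.
Reliability = 3703.9 / 4131.14 = 0.897.

0.897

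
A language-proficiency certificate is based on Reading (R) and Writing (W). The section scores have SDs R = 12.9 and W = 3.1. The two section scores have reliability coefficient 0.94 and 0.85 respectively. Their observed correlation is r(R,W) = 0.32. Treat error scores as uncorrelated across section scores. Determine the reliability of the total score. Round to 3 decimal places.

Var(R+W) = 12.9² + 3.1² + 2·[12.9·3.1·0.32] = 176.02 + 25.5936 = 201.614.
With uncorrelated errors the cross-covariances are all true-score covariance, so they carry over unchanged; only the diagonal terms shrink to ρᵢσᵢ².
True-score variance = [12.9²·0.94 + 3.1²·0.85] + 25.5936 = 164.594 + 25.5936 = 190.188.
Reliability = 190.188 / 201.614 = 0.943.

0.943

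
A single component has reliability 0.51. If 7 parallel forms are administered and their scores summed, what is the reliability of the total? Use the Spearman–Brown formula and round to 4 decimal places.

ρ_k = kρ / (1 + (k−1)ρ) = 7·0.51 / (1 + 6·0.51) = 3.570 / 4.060 = 0.8793.

0.8793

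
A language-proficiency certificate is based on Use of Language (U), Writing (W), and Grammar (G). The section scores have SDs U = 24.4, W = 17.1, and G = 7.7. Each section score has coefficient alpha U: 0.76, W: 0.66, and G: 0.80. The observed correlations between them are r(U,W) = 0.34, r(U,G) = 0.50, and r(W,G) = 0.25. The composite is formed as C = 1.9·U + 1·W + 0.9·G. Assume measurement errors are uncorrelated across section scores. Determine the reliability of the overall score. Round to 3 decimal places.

Var(C) = 1.9²·24.4² + 17.1² + 0.9²·7.7² + 2·[1.9·24.4·17.1·0.34 + 1.71·24.4·7.7·0.50 + 0.9·17.1·7.7·0.25] = 2489.68 + 919.6 = 3409.28.
Because errors are independent across components, Cov(Tᵢ,Tⱼ) = Cov(Xᵢ,Xⱼ); the off-diagonal part of the true-score variance is the same as above.
True-score variance = [1.9²·24.4²·0.76 + 17.1²·0.66 + 0.9²·7.7²·0.80] + 919.6 = 1864.84 + 919.6 = 2784.44.
Reliability = 2784.44 / 3409.28 = 0.817.

0.817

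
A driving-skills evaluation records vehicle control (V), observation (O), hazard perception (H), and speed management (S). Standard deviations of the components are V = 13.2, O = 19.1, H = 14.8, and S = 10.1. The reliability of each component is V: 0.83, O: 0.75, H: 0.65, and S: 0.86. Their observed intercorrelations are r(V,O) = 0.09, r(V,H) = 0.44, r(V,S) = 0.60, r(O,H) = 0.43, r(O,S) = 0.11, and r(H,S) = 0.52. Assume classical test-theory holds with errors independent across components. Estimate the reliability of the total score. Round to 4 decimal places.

Var(V+O+H+S) = 13.2² + 19.1² + 14.8² + 10.1² + 2·[13.2·19.1·0.09 + 13.2·14.8·0.44 + 13.2·10.1·0.60 + 19.1·14.8·0.43 + 19.1·10.1·0.11 + 14.8·10.1·0.52] = 860.1 + 818.287 = 1678.39.
Under uncorrelated errors the observed covariances equal the true-score covariances, so only the own-variance terms attenuate.
True-score variance = [13.2²·0.83 + 19.1²·0.75 + 14.8²·0.65 + 10.1²·0.86] + 818.287 = 648.331 + 818.287 = 1466.62.
Reliability = 1466.62 / 1678.39 = 0.8738.

0.8738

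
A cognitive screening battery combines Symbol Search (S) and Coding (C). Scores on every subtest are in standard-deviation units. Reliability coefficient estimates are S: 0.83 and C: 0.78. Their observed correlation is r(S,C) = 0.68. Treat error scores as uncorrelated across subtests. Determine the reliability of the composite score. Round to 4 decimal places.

Var(S+C) = 2 + 2·[0.68] = 2 + 1.36 = 3.36.
Under uncorrelated errors the observed covariances equal the true-score covariances, so only the own-variance terms attenuate.
True-score variance = [0.83 + 0.78] + 1.36 = 1.61 + 1.36 = 2.97.
Reliability = 2.97 / 3.36 = 0.8839.

0.8839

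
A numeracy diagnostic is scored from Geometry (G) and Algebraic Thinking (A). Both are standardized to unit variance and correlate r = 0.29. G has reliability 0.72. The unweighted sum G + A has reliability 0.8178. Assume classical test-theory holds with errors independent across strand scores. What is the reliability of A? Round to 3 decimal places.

Var(G+A) = 2 + 2·0.29 = 2.580.
True-score variance = ρ_G + ρ_A + 2·0.29, so 0.8178 = (0.72 + ρ_A + 0.58) / 2.580.
ρ_A = 0.8178·2.580 − 0.72 − 0.58 = 0.810.

0.810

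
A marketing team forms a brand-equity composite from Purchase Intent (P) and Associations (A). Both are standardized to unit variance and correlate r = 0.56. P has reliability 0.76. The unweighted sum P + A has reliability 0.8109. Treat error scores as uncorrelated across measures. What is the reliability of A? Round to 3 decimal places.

Var(P+A) = 2 + 2·0.56 = 3.120.
True-score variance = ρ_P + ρ_A + 2·0.56, so 0.8109 = (0.76 + ρ_A + 1.12) / 3.120.
ρ_A = 0.8109·3.120 − 0.76 − 1.12 = 0.650.

0.650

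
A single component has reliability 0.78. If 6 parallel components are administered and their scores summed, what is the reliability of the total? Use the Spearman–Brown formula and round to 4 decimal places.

0.9551

ρ_k = kρ / (1 + (k−1)ρ) = 6·0.78 / (1 + 5·0.78) = 4.680 / 4.900 = 0.9551.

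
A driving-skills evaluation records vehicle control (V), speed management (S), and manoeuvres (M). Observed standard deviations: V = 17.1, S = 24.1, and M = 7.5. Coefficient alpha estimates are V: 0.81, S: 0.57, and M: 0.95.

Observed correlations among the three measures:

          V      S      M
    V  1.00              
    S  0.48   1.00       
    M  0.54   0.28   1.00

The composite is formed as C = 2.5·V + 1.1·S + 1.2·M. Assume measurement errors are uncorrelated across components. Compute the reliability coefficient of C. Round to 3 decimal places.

0.846

Var(C) = 2.5²·17.1² + 1.1²·24.1² + 1.2²·7.5² + 2·[2.75·17.1·24.1·0.48 + 3·17.1·7.5·0.54 + 1.32·24.1·7.5·0.28] = 2611.34 + 1637.11 = 4248.45.
Because errors are independent across components, Cov(Tᵢ,Tⱼ) = Cov(Xᵢ,Xⱼ); the off-diagonal part of the true-score variance is the same as above.
True-score variance = [2.5²·17.1²·0.81 + 1.1²·24.1²·0.57 + 1.2²·7.5²·0.95] + 1637.11 = 1957.86 + 1637.11 = 3594.97.
Reliability = 3594.97 / 4248.45 = 0.846.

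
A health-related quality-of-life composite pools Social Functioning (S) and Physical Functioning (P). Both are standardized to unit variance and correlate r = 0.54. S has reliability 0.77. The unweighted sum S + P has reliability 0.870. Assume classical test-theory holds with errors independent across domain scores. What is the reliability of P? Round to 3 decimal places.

0.830

Var(S+P) = 2 + 2·0.54 = 3.080.
True-score variance = ρ_S + ρ_P + 2·0.54, so 0.870 = (0.77 + ρ_P + 1.08) / 3.080.
ρ_P = 0.870·3.080 − 0.77 − 1.08 = 0.830.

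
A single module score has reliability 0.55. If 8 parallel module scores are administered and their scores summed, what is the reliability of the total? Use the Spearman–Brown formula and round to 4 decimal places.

ρ_k = kρ / (1 + (k−1)ρ) = 8·0.55 / (1 + 7·0.55) = 4.400 / 4.850 = 0.9072.

0.9072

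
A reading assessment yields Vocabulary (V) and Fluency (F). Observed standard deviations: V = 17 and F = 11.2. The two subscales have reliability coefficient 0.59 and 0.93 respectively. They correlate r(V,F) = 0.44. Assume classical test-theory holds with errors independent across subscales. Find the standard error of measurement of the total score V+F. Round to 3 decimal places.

11.281

Var(total) = 414.44 + 167.552 = 581.992.
True-score variance = 287.169 + 167.552 = 454.721, so reliability = 0.7813.
Error variance = 581.992 − 454.721 = 127.271; SEM = √127.271 = 11.281.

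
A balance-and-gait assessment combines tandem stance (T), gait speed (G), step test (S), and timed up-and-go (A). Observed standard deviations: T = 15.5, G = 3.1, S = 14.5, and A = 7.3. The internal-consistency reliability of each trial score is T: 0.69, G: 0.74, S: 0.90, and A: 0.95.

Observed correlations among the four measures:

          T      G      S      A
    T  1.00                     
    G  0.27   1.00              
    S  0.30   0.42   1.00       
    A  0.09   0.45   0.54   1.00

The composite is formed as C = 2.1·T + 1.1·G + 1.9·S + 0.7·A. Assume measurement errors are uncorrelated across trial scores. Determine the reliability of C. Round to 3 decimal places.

0.850

Var(C) = 2.1²·15.5² + 1.1²·3.1² + 1.9²·14.5² + 0.7²·7.3² + 2·[2.31·15.5·3.1·0.27 + 3.99·15.5·14.5·0.30 + 1.47·15.5·7.3·0.09 + 2.09·3.1·14.5·0.42 + 0.77·3.1·7.3·0.45 + 1.33·14.5·7.3·0.54] = 1856.25 + 874.568 = 2730.81.
With uncorrelated errors the cross-covariances are all true-score covariance, so they carry over unchanged; only the diagonal terms shrink to ρᵢσᵢ².
True-score variance = [2.1²·15.5²·0.69 + 1.1²·3.1²·0.74 + 1.9²·14.5²·0.90 + 0.7²·7.3²·0.95] + 874.568 = 1447.57 + 874.568 = 2322.14.
Reliability = 2322.14 / 2730.81 = 0.850.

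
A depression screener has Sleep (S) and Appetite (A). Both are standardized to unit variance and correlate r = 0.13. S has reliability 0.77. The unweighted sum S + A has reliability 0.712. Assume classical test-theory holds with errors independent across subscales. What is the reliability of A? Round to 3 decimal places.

Var(S+A) = 2 + 2·0.13 = 2.260.
True-score variance = ρ_S + ρ_A + 2·0.13, so 0.712 = (0.77 + ρ_A + 0.26) / 2.260.
ρ_A = 0.712·2.260 − 0.77 − 0.26 = 0.579.

0.579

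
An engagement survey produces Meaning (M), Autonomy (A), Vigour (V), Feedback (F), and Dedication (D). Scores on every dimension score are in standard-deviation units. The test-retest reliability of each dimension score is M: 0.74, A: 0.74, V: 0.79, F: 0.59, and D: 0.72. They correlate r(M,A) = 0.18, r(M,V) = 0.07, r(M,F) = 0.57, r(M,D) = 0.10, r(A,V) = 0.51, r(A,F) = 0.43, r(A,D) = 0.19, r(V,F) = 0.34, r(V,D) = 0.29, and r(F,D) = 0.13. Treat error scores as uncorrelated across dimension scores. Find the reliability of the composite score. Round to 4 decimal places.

0.8663

Var(M+A+V+F+D) = 5 + 2·[0.18 + 0.07 + 0.57 + 0.10 + 0.51 + 0.43 + 0.19 + 0.34 + 0.29 + 0.13] = 5 + 5.62 = 10.62.
Because errors are independent across components, Cov(Tᵢ,Tⱼ) = Cov(Xᵢ,Xⱼ); the off-diagonal part of the true-score variance is the same as above.
True-score variance = [0.74 + 0.74 + 0.79 + 0.59 + 0.72] + 5.62 = 3.58 + 5.62 = 9.2.
Reliability = 9.2 / 10.62 = 0.8663.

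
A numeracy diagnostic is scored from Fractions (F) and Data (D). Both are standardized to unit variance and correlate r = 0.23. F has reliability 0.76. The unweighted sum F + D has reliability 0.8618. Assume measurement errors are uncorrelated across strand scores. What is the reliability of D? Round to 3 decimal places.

0.900

Var(F+D) = 2 + 2·0.23 = 2.460.
True-score variance = ρ_F + ρ_D + 2·0.23, so 0.8618 = (0.76 + ρ_D + 0.46) / 2.460.
ρ_D = 0.8618·2.460 − 0.76 − 0.46 = 0.900.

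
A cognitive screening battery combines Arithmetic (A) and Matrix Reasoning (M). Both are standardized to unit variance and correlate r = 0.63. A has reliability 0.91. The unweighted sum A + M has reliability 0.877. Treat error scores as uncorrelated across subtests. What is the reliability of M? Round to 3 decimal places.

Var(A+M) = 2 + 2·0.63 = 3.260.
True-score variance = ρ_A + ρ_M + 2·0.63, so 0.877 = (0.91 + ρ_M + 1.26) / 3.260.
ρ_M = 0.877·3.260 − 0.91 − 1.26 = 0.689.

0.689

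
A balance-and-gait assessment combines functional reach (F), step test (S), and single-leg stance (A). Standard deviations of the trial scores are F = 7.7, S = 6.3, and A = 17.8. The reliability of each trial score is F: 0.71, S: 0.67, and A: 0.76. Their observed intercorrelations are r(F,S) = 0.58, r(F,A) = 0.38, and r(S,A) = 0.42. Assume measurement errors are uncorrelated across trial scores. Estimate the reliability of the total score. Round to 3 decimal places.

Var(F+S+A) = 7.7² + 6.3² + 17.8² + 2·[7.7·6.3·0.58 + 7.7·17.8·0.38 + 6.3·17.8·0.42] = 415.82 + 254.635 = 670.455.
Under uncorrelated errors the observed covariances equal the true-score covariances, so only the own-variance terms attenuate.
True-score variance = [7.7²·0.71 + 6.3²·0.67 + 17.8²·0.76] + 254.635 = 309.487 + 254.635 = 564.121.
Reliability = 564.121 / 670.455 = 0.841.

0.841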